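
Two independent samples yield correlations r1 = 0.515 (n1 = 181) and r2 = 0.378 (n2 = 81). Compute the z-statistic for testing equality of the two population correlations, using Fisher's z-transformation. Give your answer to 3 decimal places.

1.265

z1 = atanh(0.515) = 0.569511,  z2 = atanh(0.378) = 0.397724
SE = √(1/(n1−3) + 1/(n2−3)) = √(1/178 + 1/78) = √(0.0056180 + 0.0128205) = √0.0184385 = 0.135788
z = (z1 − z2)/SE = (0.569511 − 0.397724) / 0.135788 = 0.171787 / 0.135788 = 1.265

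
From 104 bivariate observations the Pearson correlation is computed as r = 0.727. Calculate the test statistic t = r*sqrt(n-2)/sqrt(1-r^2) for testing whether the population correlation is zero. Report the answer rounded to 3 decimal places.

t = r·√(n−2) / √(1−r²) with r = 0.727, n = 104
  = 0.727·√102 / √(1 − 0.528529)
  = 0.727·10.099505 / 0.686637
  = 7.342340 / 0.686637 = 10.693

10.693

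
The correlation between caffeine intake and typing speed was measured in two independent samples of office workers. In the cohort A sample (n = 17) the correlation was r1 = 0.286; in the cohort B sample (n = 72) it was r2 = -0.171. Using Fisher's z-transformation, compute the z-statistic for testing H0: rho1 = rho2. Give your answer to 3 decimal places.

z1 = atanh(0.286) = 0.294204,  z2 = atanh(-0.171) = -0.172697
SE = √(1/(n1−3) + 1/(n2−3)) = √(1/14 + 1/69) = √(0.0714286 + 0.0144928) = √0.0859214 = 0.293124
z = (z1 − z2)/SE = (0.294204 − (-0.172697)) / 0.293124 = 0.466901 / 0.293124 = 1.593

1.593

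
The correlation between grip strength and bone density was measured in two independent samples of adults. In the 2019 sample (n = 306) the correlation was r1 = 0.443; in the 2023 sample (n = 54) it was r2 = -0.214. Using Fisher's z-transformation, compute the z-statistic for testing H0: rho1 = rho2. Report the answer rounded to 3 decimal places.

4.581

Fisher z-transforms: z1 = atanh(0.443) = 0.475957, z2 = atanh(-0.214) = -0.217360; difference d = 0.693317
Var(d) = 1/303 + 1/51 = 0.0033003 + 0.0196078 = 0.0229081
z = d/√Var(d) = 0.693317 / √0.0229081 = 0.693317 / 0.151354 = 4.581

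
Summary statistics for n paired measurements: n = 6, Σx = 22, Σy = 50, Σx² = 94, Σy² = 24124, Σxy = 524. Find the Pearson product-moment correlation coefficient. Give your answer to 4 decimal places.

0.6059

Numerator: nΣxy − (Σx)(Σy) = 6·524 − (22)(50) = 2044
Denominator: √[(nΣx²−(Σx)²)(nΣy²−(Σy)²)]
  nΣx²−(Σx)² = 6·94 − 484 = 80;  nΣy²−(Σy)² = 6·24124 − 2500 = 142244
  √(80·142244) = √11379520 = 3373.3544
r = 2044 / 3373.3544 = 0.6059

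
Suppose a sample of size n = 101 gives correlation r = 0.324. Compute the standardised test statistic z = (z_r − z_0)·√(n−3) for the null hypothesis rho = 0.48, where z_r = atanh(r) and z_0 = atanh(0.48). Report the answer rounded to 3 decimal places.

z_r = atanh(0.324) = 0.336110,  z_0 = atanh(0.48) = 0.522984
SE = 1/√(n−3) = 1/√98 = 0.101015
z = (z_r − z_0)/SE = (0.336110 − 0.522984) / 0.101015 = -0.186874 / 0.101015 = -1.850

-1.850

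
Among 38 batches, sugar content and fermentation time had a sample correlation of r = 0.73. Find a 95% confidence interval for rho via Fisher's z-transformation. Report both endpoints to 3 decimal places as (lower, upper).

z_r = atanh(0.73) = 0.928727;  SE = 1/√(n−3) = 1/√35 = 0.169031
z-limits: 0.928727 ± 1.960·0.169031 = 0.928727 ± 0.331301 = [0.597426, 1.260028]
ρ-limits: (tanh 0.597426, tanh 1.260028) = (0.535, 0.851)

(0.535, 0.851)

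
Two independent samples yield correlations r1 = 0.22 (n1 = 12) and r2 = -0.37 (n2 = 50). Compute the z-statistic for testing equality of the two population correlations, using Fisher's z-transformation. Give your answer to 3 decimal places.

1.682

z1 = atanh(0.22) = 0.223656,  z2 = atanh(-0.37) = -0.388423
SE = √(1/(n1−3) + 1/(n2−3)) = √(1/9 + 1/47) = √(0.1111111 + 0.0212766) = √0.1323877 = 0.363851
z = (z1 − z2)/SE = (0.223656 − (-0.388423)) / 0.363851 = 0.612079 / 0.363851 = 1.682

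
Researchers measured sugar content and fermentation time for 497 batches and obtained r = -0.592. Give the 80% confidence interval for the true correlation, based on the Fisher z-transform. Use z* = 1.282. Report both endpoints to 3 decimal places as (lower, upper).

(-0.628, -0.553)

Fisher z: z_r = atanh(r) = ½·ln((1+(-0.592))/(1−(-0.592))) = -0.680740
SE(z) = 1/√(n−3) = 1/√494 = 0.044992
80% ⇒ z* = 1.282; margin = 1.282·0.044992 = 0.057680
CI on z-scale: (-0.738420, -0.623060)
Back-transform: tanh(-0.738420) = -0.628190, tanh(-0.623060) = -0.553255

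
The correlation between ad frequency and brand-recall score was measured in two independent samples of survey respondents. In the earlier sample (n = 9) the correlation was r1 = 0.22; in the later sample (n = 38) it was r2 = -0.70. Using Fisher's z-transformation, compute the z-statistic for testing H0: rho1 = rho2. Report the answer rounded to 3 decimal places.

2.469

z1 = atanh(0.22) = 0.223656,  z2 = atanh(-0.70) = -0.867301
SE = √(1/(n1−3) + 1/(n2−3)) = √(1/6 + 1/35) = √(0.1666667 + 0.0285714) = √0.1952381 = 0.441858
z = (z1 − z2)/SE = (0.223656 − (-0.867301)) / 0.441858 = 1.090957 / 0.441858 = 2.469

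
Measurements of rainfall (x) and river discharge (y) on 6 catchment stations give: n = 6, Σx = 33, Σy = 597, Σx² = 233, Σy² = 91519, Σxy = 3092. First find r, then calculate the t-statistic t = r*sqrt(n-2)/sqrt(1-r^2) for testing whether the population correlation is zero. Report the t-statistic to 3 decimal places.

S_xy = nΣxy − ΣxΣy = 6·3092 − 33·597 = 18552 − 19701 = -1149
S_xx = nΣx² − (Σx)² = 6·233 − 33² = 1398 − 1089 = 309
S_yy = nΣy² − (Σy)² = 6·91519 − 597² = 549114 − 356409 = 192705
r = S_xy / √(S_xx·S_yy) = -1149 / √(309·192705) = -1149 / √59545845 = -1149 / 7716.5954 = -0.1489
t = r·√(n−2)/√(1−r²) = -0.1489·√4 / √(1−0.022171) = -0.297800 / 0.988852 = -0.301

-0.301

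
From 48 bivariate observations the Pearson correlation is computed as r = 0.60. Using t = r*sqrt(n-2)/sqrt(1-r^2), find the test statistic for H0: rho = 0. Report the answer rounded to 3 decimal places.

t = r·√(n−2) / √(1−r²) with r = 0.60, n = 48
  = 0.60·√46 / √(1 − 0.3600)
  = 0.60·6.782330 / 0.800000
  = 4.069398 / 0.800000 = 5.087

5.087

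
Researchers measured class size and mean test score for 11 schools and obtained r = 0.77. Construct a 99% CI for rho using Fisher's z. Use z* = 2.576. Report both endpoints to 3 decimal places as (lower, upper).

Fisher z: z_r = atanh(r) = ½·ln((1+0.77)/(1−0.77)) = 1.020328
SE(z) = 1/√(n−3) = 1/√8 = 0.353553
99% ⇒ z* = 2.576; margin = 2.576·0.353553 = 0.910753
CI on z-scale: (0.109575, 1.931081)
Back-transform: tanh(0.109575) = 0.109139, tanh(1.931081) = 0.958821

(0.109, 0.959)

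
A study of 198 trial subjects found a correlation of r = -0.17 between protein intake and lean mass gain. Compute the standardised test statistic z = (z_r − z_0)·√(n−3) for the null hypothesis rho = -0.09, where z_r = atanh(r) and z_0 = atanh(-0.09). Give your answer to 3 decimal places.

-1.137

Fisher z: atanh(-0.17) = -0.171667, atanh(-0.09) = -0.090244
z = (z_r − z_0)·√(n−3) = (-0.171667 − (-0.090244))·√195 = -0.081423 · 13.964240 = -1.137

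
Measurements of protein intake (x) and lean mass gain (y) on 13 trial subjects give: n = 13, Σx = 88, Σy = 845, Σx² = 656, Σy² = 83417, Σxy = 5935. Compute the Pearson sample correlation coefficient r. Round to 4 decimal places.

S_xy = nΣxy − ΣxΣy = 13·5935 − 88·845 = 77155 − 74360 = 2795
S_xx = nΣx² − (Σx)² = 13·656 − 88² = 8528 − 7744 = 784
S_yy = nΣy² − (Σy)² = 13·83417 − 845² = 1084421 − 714025 = 370396
r = S_xy / √(S_xx·S_yy) = 2795 / √(784·370396) = 2795 / √290390464 = 2795 / 17040.8469 = 0.1640

0.1640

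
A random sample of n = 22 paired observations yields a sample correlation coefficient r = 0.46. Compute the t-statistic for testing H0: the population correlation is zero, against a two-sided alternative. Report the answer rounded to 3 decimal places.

2.317

t = r·√(n−2) / √(1−r²) with r = 0.46, n = 22
  = 0.46·√20 / √(1 − 0.2116)
  = 0.46·4.472136 / 0.887919
  = 2.057183 / 0.887919 = 2.317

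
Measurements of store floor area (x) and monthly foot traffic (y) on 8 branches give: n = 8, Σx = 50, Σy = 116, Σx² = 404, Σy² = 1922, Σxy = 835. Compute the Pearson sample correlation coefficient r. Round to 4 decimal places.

0.7423

Numerator: nΣxy − (Σx)(Σy) = 8·835 − (50)(116) = 880
Denominator: √[(nΣx²−(Σx)²)(nΣy²−(Σy)²)]
  nΣx²−(Σx)² = 8·404 − 2500 = 732;  nΣy²−(Σy)² = 8·1922 − 13456 = 1920
  √(732·1920) = √1405440 = 1185.5125
r = 880 / 1185.5125 = 0.7423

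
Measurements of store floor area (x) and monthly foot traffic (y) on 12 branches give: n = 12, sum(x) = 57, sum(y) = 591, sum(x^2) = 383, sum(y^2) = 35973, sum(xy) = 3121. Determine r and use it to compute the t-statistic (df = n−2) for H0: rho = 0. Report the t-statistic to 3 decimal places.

Numerator: nΣxy − (Σx)(Σy) = 12·3121 − (57)(591) = 3765
Denominator: √[(nΣx²−(Σx)²)(nΣy²−(Σy)²)]
  nΣx²−(Σx)² = 12·383 − 3249 = 1347;  nΣy²−(Σy)² = 12·35973 − 349281 = 82395
  √(1347·82395) = √110986065 = 10534.9924
r = 3765 / 10534.9924 = 0.3574
t = r·√(n−2)/√(1−r²) = 0.3574·√10 / √(1−0.127735) = 1.130198 / 0.933951 = 1.210

1.210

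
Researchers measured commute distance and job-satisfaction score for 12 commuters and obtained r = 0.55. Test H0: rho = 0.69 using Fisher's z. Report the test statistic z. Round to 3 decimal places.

Fisher z: atanh(0.55) = 0.618381, atanh(0.69) = 0.847956
z = (z_r − z_0)·√(n−3) = (0.618381 − 0.847956)·√9 = -0.229575 · 3.000000 = -0.689

-0.689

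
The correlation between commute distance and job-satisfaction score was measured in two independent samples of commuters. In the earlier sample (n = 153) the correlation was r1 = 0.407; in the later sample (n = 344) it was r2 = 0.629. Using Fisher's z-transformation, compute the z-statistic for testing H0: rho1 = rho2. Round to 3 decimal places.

z1 = atanh(0.407) = 0.432010,  z2 = atanh(0.629) = 0.739760
SE = √(1/(n1−3) + 1/(n2−3)) = √(1/150 + 1/341) = √(0.0066667 + 0.0029326) = √0.0095993 = 0.097976
z = (z1 − z2)/SE = (0.432010 − 0.739760) / 0.097976 = -0.307750 / 0.097976 = -3.141

-3.141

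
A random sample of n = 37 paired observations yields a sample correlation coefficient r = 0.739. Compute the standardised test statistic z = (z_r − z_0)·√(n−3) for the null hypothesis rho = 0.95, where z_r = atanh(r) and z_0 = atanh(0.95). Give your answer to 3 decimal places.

z_r = atanh(0.739) = 0.948273,  z_0 = atanh(0.95) = 1.831781
SE = 1/√(n−3) = 1/√34 = 0.171499
z = (z_r − z_0)/SE = (0.948273 − 1.831781) / 0.171499 = -0.883508 / 0.171499 = -5.152

-5.152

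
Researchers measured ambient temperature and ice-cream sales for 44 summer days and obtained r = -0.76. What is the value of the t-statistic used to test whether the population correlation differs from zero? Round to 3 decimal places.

-7.578

1 − r² = 1 − 0.5776 = 0.4224;  √(1−r²) = 0.649923
√(n−2) = √42 = 6.480741
t = r·√(n−2)/√(1−r²) = -0.76 · 6.480741 / 0.649923 = -7.578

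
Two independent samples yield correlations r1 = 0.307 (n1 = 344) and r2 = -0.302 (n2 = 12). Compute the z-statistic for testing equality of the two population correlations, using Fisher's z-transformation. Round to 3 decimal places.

1.862

z1 = atanh(0.307) = 0.317230,  z2 = atanh(-0.302) = -0.311719
SE = √(1/(n1−3) + 1/(n2−3)) = √(1/341 + 1/9) = √(0.0029326 + 0.1111111) = √0.1140437 = 0.337704
z = (z1 − z2)/SE = (0.317230 − (-0.311719)) / 0.337704 = 0.628949 / 0.337704 = 1.862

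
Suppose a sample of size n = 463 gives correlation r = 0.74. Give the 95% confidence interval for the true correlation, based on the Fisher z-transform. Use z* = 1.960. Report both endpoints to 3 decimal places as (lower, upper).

(0.696, 0.779)

z_r = atanh(0.74) = 0.950479;  SE = 1/√(n−3) = 1/√460 = 0.046625
z-limits: 0.950479 ± 1.960·0.046625 = 0.950479 ± 0.091385 = [0.859094, 1.041864]
ρ-limits: (tanh 0.859094, tanh 1.041864) = (0.696, 0.779)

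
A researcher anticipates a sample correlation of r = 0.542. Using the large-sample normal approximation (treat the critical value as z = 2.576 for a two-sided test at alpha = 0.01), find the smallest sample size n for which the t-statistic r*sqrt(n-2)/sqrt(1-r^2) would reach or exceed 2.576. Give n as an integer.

18

Need r·√(n−2)/√(1−r²) ≥ 2.576
√(n−2) ≥ 2.576·√(1−0.293764) / 0.542 = 2.576·0.840378 / 0.542 = 3.9941
n−2 ≥ 15.9528  ⇒  n ≥ 17.9528
Smallest integer n = 18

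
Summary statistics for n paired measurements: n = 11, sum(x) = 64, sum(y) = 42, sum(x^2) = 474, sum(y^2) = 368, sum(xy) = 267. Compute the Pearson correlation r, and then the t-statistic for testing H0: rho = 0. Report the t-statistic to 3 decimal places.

S_xy = nΣxy − ΣxΣy = 11·267 − 64·42 = 2937 − 2688 = 249
S_xx = nΣx² − (Σx)² = 11·474 − 64² = 5214 − 4096 = 1118
S_yy = nΣy² − (Σy)² = 11·368 − 42² = 4048 − 1764 = 2284
r = S_xy / √(S_xx·S_yy) = 249 / √(1118·2284) = 249 / √2553512 = 249 / 1597.9712 = 0.1558
t = r·√(n−2)/√(1−r²) = 0.1558·√9 / √(1−0.024274) = 0.467400 / 0.987788 = 0.473

0.473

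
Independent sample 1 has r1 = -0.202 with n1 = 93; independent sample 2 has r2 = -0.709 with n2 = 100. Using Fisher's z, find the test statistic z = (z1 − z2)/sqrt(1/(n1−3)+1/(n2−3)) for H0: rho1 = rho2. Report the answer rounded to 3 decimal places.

z1 = atanh(-0.202) = -0.204817,  z2 = atanh(-0.709) = -0.885170
SE = √(1/(n1−3) + 1/(n2−3)) = √(1/90 + 1/97) = √(0.0111111 + 0.0103093) = √0.0214204 = 0.146357
z = (z1 − z2)/SE = (-0.204817 − (-0.885170)) / 0.146357 = 0.680353 / 0.146357 = 4.649

4.649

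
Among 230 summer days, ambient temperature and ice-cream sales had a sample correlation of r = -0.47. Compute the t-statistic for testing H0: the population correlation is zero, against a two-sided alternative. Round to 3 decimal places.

1 − r² = 1 − 0.2209 = 0.7791;  √(1−r²) = 0.882666
√(n−2) = √228 = 15.099669
t = r·√(n−2)/√(1−r²) = -0.47 · 15.099669 / 0.882666 = -8.040

-8.040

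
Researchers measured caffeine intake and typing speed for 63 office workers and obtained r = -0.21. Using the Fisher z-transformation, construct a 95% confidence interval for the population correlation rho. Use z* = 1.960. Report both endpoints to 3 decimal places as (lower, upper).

z_r = atanh(-0.21) = -0.213171;  SE = 1/√(n−3) = 1/√60 = 0.129099
z-limits: -0.213171 ± 1.960·0.129099 = -0.213171 ± 0.253034 = [-0.466205, 0.039863]
ρ-limits: (tanh -0.466205, tanh 0.039863) = (-0.435, 0.040)

(-0.435, 0.040)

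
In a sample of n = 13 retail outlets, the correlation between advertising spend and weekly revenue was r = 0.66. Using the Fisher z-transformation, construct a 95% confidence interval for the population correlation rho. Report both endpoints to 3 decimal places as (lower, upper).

z_r = atanh(0.66) = 0.792814;  SE = 1/√(n−3) = 1/√10 = 0.316228
z-limits: 0.792814 ± 1.960·0.316228 = 0.792814 ± 0.619807 = [0.173007, 1.412621]
ρ-limits: (tanh 0.173007, tanh 1.412621) = (0.171, 0.888)

(0.171, 0.888)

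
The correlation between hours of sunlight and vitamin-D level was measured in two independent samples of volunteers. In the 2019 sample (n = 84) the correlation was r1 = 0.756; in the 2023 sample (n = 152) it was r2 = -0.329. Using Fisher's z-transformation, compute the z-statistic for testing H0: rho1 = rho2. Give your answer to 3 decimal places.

9.624

z1 = atanh(0.756) = 0.986813,  z2 = atanh(-0.329) = -0.341706
SE = √(1/(n1−3) + 1/(n2−3)) = √(1/81 + 1/149) = √(0.0123457 + 0.0067114) = √0.0190571 = 0.138047
z = (z1 − z2)/SE = (0.986813 − (-0.341706)) / 0.138047 = 1.328519 / 0.138047 = 9.624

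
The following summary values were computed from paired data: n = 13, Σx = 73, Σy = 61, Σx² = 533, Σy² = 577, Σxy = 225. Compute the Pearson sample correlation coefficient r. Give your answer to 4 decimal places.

-0.6213

S_xy = nΣxy − ΣxΣy = 13·225 − 73·61 = 2925 − 4453 = -1528
S_xx = nΣx² − (Σx)² = 13·533 − 73² = 6929 − 5329 = 1600
S_yy = nΣy² − (Σy)² = 13·577 − 61² = 7501 − 3721 = 3780
r = S_xy / √(S_xx·S_yy) = -1528 / √(1600·3780) = -1528 / √6048000 = -1528 / 2459.2682 = -0.6213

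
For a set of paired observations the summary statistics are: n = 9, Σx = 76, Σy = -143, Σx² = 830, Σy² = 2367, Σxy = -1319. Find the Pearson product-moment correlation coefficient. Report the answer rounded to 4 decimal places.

S_xy = nΣxy − ΣxΣy = 9·(-1319) − 76·(-143) = -11871 − (-10868) = -1003
S_xx = nΣx² − (Σx)² = 9·830 − 76² = 7470 − 5776 = 1694
S_yy = nΣy² − (Σy)² = 9·2367 − (-143)² = 21303 − 20449 = 854
r = S_xy / √(S_xx·S_yy) = -1003 / √(1694·854) = -1003 / √1446676 = -1003 / 1202.7785 = -0.8339

-0.8339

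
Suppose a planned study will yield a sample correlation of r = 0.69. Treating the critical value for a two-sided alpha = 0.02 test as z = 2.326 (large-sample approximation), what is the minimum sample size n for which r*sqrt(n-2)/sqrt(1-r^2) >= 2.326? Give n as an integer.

Need r·√(n−2)/√(1−r²) ≥ 2.326
√(n−2) ≥ 2.326·√(1−0.4761) / 0.69 = 2.326·0.723809 / 0.69 = 2.4400
n−2 ≥ 5.9536  ⇒  n ≥ 7.9536
Smallest integer n = 8

8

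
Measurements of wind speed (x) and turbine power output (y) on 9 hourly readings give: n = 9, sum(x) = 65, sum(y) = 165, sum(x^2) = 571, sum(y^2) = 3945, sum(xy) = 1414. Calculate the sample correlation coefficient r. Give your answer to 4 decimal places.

0.7274

S_xy = nΣxy − ΣxΣy = 9·1414 − 65·165 = 12726 − 10725 = 2001
S_xx = nΣx² − (Σx)² = 9·571 − 65² = 5139 − 4225 = 914
S_yy = nΣy² − (Σy)² = 9·3945 − 165² = 35505 − 27225 = 8280
r = S_xy / √(S_xx·S_yy) = 2001 / √(914·8280) = 2001 / √7567920 = 2001 / 2750.9853 = 0.7274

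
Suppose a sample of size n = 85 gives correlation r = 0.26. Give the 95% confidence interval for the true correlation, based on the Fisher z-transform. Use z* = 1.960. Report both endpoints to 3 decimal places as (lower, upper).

(0.050, 0.448)

Fisher z: z_r = atanh(r) = ½·ln((1+0.26)/(1−0.26)) = 0.266108
SE(z) = 1/√(n−3) = 1/√82 = 0.110432
95% ⇒ z* = 1.960; margin = 1.960·0.110432 = 0.216447
CI on z-scale: (0.049661, 0.482555)
Back-transform: tanh(0.049661) = 0.049620, tanh(0.482555) = 0.448287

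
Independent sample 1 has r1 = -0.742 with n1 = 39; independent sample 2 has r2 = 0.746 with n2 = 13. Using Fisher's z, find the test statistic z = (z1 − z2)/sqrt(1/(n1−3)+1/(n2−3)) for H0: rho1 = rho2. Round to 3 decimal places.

-5.368

Fisher z-transforms: z1 = atanh(-0.742) = -0.954915, z2 = atanh(0.746) = 0.963874; difference d = -1.918789
Var(d) = 1/36 + 1/10 = 0.0277778 + 0.1000000 = 0.1277778
z = d/√Var(d) = -1.918789 / √0.1277778 = -1.918789 / 0.357460 = -5.368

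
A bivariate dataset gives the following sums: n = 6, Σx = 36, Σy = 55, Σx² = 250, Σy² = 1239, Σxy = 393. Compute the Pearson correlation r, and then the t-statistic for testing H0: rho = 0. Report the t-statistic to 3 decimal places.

Numerator: nΣxy − (Σx)(Σy) = 6·393 − (36)(55) = 378
Denominator: √[(nΣx²−(Σx)²)(nΣy²−(Σy)²)]
  nΣx²−(Σx)² = 6·250 − 1296 = 204;  nΣy²−(Σy)² = 6·1239 − 3025 = 4409
  √(204·4409) = √899436 = 948.3860
r = 378 / 948.3860 = 0.3986
t = r·√(n−2)/√(1−r²) = 0.3986·√4 / √(1−0.158882) = 0.797200 / 0.917125 = 0.869

0.869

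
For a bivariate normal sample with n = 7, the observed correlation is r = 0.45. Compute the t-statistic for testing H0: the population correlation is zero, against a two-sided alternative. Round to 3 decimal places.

1 − r² = 1 − 0.2025 = 0.7975;  √(1−r²) = 0.893029
√(n−2) = √5 = 2.236068
t = r·√(n−2)/√(1−r²) = 0.45 · 2.236068 / 0.893029 = 1.127

1.127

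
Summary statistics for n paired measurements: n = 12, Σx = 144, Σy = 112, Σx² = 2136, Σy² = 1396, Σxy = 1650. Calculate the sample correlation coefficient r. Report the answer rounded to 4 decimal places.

Numerator: nΣxy − (Σx)(Σy) = 12·1650 − (144)(112) = 3672
Denominator: √[(nΣx²−(Σx)²)(nΣy²−(Σy)²)]
  nΣx²−(Σx)² = 12·2136 − 20736 = 4896;  nΣy²−(Σy)² = 12·1396 − 12544 = 4208
  √(4896·4208) = √20602368 = 4538.9831
r = 3672 / 4538.9831 = 0.8090

0.8090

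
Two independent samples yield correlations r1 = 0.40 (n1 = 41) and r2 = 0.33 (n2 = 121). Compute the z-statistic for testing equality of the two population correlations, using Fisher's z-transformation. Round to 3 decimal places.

Fisher z-transforms: z1 = atanh(0.40) = 0.423649, z2 = atanh(0.33) = 0.342828; difference d = 0.080821
Var(d) = 1/38 + 1/118 = 0.0263158 + 0.0084746 = 0.0347904
z = d/√Var(d) = 0.080821 / √0.0347904 = 0.080821 / 0.186522 = 0.433

0.433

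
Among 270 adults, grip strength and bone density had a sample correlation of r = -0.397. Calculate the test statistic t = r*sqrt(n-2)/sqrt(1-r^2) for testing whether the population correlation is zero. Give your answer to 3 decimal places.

1 − r² = 1 − 0.157609 = 0.842391;  √(1−r²) = 0.917819
√(n−2) = √268 = 16.370706
t = r·√(n−2)/√(1−r²) = -0.397 · 16.370706 / 0.917819 = -7.081

-7.081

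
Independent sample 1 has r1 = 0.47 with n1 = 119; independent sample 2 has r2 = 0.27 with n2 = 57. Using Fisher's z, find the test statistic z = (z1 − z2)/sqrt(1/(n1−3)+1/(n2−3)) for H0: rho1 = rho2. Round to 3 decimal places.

z1 = atanh(0.47) = 0.510070,  z2 = atanh(0.27) = 0.276864
SE = √(1/(n1−3) + 1/(n2−3)) = √(1/116 + 1/54) = √(0.0086207 + 0.0185185) = √0.0271392 = 0.164740
z = (z1 − z2)/SE = (0.510070 − 0.276864) / 0.164740 = 0.233206 / 0.164740 = 1.416

1.416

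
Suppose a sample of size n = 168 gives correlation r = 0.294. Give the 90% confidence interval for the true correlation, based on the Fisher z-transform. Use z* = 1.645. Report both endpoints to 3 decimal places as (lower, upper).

Fisher z: z_r = atanh(r) = ½·ln((1+0.294)/(1−0.294)) = 0.302939
SE(z) = 1/√(n−3) = 1/√165 = 0.077850
90% ⇒ z* = 1.645; margin = 1.645·0.077850 = 0.128063
CI on z-scale: (0.174876, 0.431002)
Back-transform: tanh(0.174876) = 0.173115, tanh(0.431002) = 0.406158

(0.173, 0.406)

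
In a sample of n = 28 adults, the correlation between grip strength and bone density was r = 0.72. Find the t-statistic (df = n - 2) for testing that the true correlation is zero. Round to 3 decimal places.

5.290

1 − r² = 1 − 0.5184 = 0.4816;  √(1−r²) = 0.693974
√(n−2) = √26 = 5.099020
t = r·√(n−2)/√(1−r²) = 0.72 · 5.099020 / 0.693974 = 5.290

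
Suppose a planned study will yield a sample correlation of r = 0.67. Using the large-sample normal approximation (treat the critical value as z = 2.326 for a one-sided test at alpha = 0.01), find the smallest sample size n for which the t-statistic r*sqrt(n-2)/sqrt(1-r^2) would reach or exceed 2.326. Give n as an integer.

r√(n−2)/√(1−r²) ≥ 2.326  ⇔  n−2 ≥ (2.326)²·(1−r²)/r²
(1−r²)/r² = (1−0.4489)/0.4489 = 1.2277
n ≥ 2 + 5.410276·1.2277 = 2 + 6.6422 = 8.6422
⌈8.6422⌉ = 9

9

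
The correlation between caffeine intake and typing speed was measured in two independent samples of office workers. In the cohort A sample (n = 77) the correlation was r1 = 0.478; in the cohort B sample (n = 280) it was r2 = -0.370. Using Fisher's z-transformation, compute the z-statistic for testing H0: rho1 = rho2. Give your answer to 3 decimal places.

6.945

Fisher z-transforms: z1 = atanh(0.478) = 0.520389, z2 = atanh(-0.370) = -0.388423; difference d = 0.908812
Var(d) = 1/74 + 1/277 = 0.0135135 + 0.0036101 = 0.0171236
z = d/√Var(d) = 0.908812 / √0.0171236 = 0.908812 / 0.130857 = 6.945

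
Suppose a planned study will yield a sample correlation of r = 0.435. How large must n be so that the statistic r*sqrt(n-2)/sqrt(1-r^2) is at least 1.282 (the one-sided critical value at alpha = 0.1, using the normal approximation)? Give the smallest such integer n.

Need r·√(n−2)/√(1−r²) ≥ 1.282
√(n−2) ≥ 1.282·√(1−0.189225) / 0.435 = 1.282·0.900430 / 0.435 = 2.6537
n−2 ≥ 7.0421  ⇒  n ≥ 9.0421
Smallest integer n = 10

10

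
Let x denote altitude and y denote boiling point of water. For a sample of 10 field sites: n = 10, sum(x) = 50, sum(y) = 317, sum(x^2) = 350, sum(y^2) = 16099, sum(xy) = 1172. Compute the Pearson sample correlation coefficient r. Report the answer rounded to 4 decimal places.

-0.5310

Numerator: nΣxy − (Σx)(Σy) = 10·1172 − (50)(317) = -4130
Denominator: √[(nΣx²−(Σx)²)(nΣy²−(Σy)²)]
  nΣx²−(Σx)² = 10·350 − 2500 = 1000;  nΣy²−(Σy)² = 10·16099 − 100489 = 60501
  √(1000·60501) = √60501000 = 7778.2389
r = -4130 / 7778.2389 = -0.5310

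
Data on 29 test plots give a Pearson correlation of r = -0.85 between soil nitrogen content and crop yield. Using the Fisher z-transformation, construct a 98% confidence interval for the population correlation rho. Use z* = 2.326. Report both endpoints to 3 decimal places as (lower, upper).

(-0.937, -0.664)

z_r = atanh(-0.85) = -1.256153;  SE = 1/√(n−3) = 1/√26 = 0.196116
z-limits: -1.256153 ± 2.326·0.196116 = -1.256153 ± 0.456166 = [-1.712319, -0.799987]
ρ-limits: (tanh -1.712319, tanh -0.799987) = (-0.937, -0.664)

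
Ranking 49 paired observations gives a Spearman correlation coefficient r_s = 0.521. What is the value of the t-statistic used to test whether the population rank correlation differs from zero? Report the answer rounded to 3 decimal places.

t = r_s·√(n−2) / √(1−r_s²) with r_s = 0.521, n = 49
  = 0.521·√47 / √(1 − 0.271441)
  = 0.521·6.855655 / 0.853557
  = 3.571796 / 0.853557 = 4.185

4.185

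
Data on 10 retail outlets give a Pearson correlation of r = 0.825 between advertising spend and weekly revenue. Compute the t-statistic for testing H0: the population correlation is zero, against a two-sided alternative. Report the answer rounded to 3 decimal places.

t = r·√(n−2) / √(1−r²) with r = 0.825, n = 10
  = 0.825·√8 / √(1 − 0.680625)
  = 0.825·2.828427 / 0.565133
  = 2.333452 / 0.565133 = 4.129

4.129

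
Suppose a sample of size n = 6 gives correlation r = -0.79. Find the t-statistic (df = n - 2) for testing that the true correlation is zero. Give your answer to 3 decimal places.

-2.577

1 − r² = 1 − 0.6241 = 0.3759;  √(1−r²) = 0.613107
√(n−2) = √4 = 2.000000
t = r·√(n−2)/√(1−r²) = -0.79 · 2.000000 / 0.613107 = -2.577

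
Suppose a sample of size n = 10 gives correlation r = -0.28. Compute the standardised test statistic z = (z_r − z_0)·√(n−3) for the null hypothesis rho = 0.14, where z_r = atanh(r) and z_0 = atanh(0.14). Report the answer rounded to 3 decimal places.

-1.134

Fisher z: atanh(-0.28) = -0.287682, atanh(0.14) = 0.140926
z = (z_r − z_0)·√(n−3) = (-0.287682 − 0.140926)·√7 = -0.428608 · 2.645751 = -1.134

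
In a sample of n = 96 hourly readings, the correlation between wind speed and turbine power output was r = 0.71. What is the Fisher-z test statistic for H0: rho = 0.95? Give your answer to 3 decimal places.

Fisher z: atanh(0.71) = 0.887184, atanh(0.95) = 1.831781
z = (z_r − z_0)·√(n−3) = (0.887184 − 1.831781)·√93 = -0.944597 · 9.643651 = -9.109

-9.109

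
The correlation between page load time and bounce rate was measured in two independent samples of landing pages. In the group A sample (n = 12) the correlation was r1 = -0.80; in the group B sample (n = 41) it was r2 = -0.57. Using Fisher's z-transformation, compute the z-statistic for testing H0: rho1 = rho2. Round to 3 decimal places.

-1.217

Fisher z-transforms: z1 = atanh(-0.80) = -1.098612, z2 = atanh(-0.57) = -0.647523; difference d = -0.451089
Var(d) = 1/9 + 1/38 = 0.1111111 + 0.0263158 = 0.1374269
z = d/√Var(d) = -0.451089 / √0.1374269 = -0.451089 / 0.370711 = -1.217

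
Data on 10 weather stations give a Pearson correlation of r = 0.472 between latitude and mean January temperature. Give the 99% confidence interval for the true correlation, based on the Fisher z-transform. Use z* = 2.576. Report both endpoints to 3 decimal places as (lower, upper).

Fisher z: z_r = atanh(r) = ½·ln((1+0.472)/(1−0.472)) = 0.512641
SE(z) = 1/√(n−3) = 1/√7 = 0.377964
99% ⇒ z* = 2.576; margin = 2.576·0.377964 = 0.973635
CI on z-scale: (-0.460994, 1.486276)
Back-transform: tanh(-0.460994) = -0.430894, tanh(1.486276) = 0.902637

(-0.431, 0.903)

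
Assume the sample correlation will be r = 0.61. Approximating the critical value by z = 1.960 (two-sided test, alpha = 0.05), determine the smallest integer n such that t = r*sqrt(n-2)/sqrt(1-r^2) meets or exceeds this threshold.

r√(n−2)/√(1−r²) ≥ 1.960  ⇔  n−2 ≥ (1.960)²·(1−r²)/r²
(1−r²)/r² = (1−0.3721)/0.3721 = 1.6874
n ≥ 2 + 3.8416·1.6874 = 2 + 6.4823 = 8.4823
⌈8.4823⌉ = 9

9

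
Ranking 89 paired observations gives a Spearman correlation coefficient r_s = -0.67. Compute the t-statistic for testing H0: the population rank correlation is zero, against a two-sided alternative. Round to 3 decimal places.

-8.418

1 − r_s² = 1 − 0.4489 = 0.5511;  √(1−r_s²) = 0.742361
√(n−2) = √87 = 9.327379
t = r_s·√(n−2)/√(1−r_s²) = -0.67 · 9.327379 / 0.742361 = -8.418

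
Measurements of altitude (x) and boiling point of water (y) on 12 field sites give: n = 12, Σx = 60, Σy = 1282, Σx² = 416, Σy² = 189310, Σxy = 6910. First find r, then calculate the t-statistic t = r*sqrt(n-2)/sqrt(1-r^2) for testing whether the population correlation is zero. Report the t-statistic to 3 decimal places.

S_xy = nΣxy − ΣxΣy = 12·6910 − 60·1282 = 82920 − 76920 = 6000
S_xx = nΣx² − (Σx)² = 12·416 − 60² = 4992 − 3600 = 1392
S_yy = nΣy² − (Σy)² = 12·189310 − 1282² = 2271720 − 1643524 = 628196
r = S_xy / √(S_xx·S_yy) = 6000 / √(1392·628196) = 6000 / √874448832 = 6000 / 29571.0810 = 0.2029
t = r·√(n−2)/√(1−r²) = 0.2029·√10 / √(1−0.041168) = 0.641626 / 0.979200 = 0.655

0.655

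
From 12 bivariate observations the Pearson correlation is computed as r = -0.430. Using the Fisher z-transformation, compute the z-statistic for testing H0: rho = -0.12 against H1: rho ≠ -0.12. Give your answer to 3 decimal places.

-1.018

Fisher z: atanh(-0.430) = -0.459897, atanh(-0.12) = -0.120581
z = (z_r − z_0)·√(n−3) = (-0.459897 − (-0.120581))·√9 = -0.339316 · 3.000000 = -1.018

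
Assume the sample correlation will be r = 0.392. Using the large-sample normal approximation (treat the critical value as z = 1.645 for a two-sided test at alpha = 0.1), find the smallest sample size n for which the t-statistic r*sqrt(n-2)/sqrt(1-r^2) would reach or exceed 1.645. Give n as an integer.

17

Need r·√(n−2)/√(1−r²) ≥ 1.645
√(n−2) ≥ 1.645·√(1−0.153664) / 0.392 = 1.645·0.919965 / 0.392 = 3.8606
n−2 ≥ 14.9042  ⇒  n ≥ 16.9042
Smallest integer n = 17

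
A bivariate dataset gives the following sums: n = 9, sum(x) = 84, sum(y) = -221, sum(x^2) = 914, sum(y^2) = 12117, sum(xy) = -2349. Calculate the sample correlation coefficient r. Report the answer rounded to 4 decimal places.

-0.3070

Numerator: nΣxy − (Σx)(Σy) = 9·(-2349) − (84)(-221) = -2577
Denominator: √[(nΣx²−(Σx)²)(nΣy²−(Σy)²)]
  nΣx²−(Σx)² = 9·914 − 7056 = 1170;  nΣy²−(Σy)² = 9·12117 − 48841 = 60212
  √(1170·60212) = √70448040 = 8393.3331
r = -2577 / 8393.3331 = -0.3070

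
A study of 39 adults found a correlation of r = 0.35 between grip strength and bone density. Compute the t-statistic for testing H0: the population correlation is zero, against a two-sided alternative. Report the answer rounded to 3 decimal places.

1 − r² = 1 − 0.1225 = 0.8775;  √(1−r²) = 0.936750
√(n−2) = √37 = 6.082763
t = r·√(n−2)/√(1−r²) = 0.35 · 6.082763 / 0.936750 = 2.273

2.273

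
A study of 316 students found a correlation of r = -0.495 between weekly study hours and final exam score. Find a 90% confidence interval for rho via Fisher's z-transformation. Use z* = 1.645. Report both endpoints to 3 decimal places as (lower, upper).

(-0.562, -0.422)

Fisher z: z_r = atanh(r) = ½·ln((1+(-0.495))/(1−(-0.495))) = -0.542662
SE(z) = 1/√(n−3) = 1/√313 = 0.056523
90% ⇒ z* = 1.645; margin = 1.645·0.056523 = 0.092980
CI on z-scale: (-0.635642, -0.449682)
Back-transform: tanh(-0.635642) = -0.561925, tanh(-0.449682) = -0.421638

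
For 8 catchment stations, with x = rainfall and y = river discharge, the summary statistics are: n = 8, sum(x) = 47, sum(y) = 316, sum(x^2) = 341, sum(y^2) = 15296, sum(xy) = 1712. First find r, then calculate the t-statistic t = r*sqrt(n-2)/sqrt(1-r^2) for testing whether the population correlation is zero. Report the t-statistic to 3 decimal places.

S_xy = nΣxy − ΣxΣy = 8·1712 − 47·316 = 13696 − 14852 = -1156
S_xx = nΣx² − (Σx)² = 8·341 − 47² = 2728 − 2209 = 519
S_yy = nΣy² − (Σy)² = 8·15296 − 316² = 122368 − 99856 = 22512
r = S_xy / √(S_xx·S_yy) = -1156 / √(519·22512) = -1156 / √11683728 = -1156 / 3418.1469 = -0.3382
t = r·√(n−2)/√(1−r²) = -0.3382·√6 / √(1−0.114379) = -0.828417 / 0.941074 = -0.880

-0.880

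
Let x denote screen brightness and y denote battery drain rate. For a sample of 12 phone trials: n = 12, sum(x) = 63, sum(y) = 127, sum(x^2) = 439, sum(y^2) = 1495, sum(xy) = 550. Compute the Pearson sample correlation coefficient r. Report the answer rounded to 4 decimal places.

-0.9134

S_xy = nΣxy − ΣxΣy = 12·550 − 63·127 = 6600 − 8001 = -1401
S_xx = nΣx² − (Σx)² = 12·439 − 63² = 5268 − 3969 = 1299
S_yy = nΣy² − (Σy)² = 12·1495 − 127² = 17940 − 16129 = 1811
r = S_xy / √(S_xx·S_yy) = -1401 / √(1299·1811) = -1401 / √2352489 = -1401 / 1533.7826 = -0.9134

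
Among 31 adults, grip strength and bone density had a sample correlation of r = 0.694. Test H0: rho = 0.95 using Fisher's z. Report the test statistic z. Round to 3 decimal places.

Fisher z: atanh(0.694) = 0.855631, atanh(0.95) = 1.831781
z = (z_r − z_0)·√(n−3) = (0.855631 − 1.831781)·√28 = -0.976150 · 5.291503 = -5.165

-5.165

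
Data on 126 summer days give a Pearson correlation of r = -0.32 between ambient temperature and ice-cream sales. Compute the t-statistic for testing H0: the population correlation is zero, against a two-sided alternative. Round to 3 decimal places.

t = r·√(n−2) / √(1−r²) with r = -0.32, n = 126
  = -0.32·√124 / √(1 − 0.1024)
  = -0.32·11.135529 / 0.947418
  = -3.563369 / 0.947418 = -3.761

-3.761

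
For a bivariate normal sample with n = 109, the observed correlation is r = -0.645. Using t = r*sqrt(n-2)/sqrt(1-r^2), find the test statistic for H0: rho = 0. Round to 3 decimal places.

-8.731

t = r·√(n−2) / √(1−r²) with r = -0.645, n = 109
  = -0.645·√107 / √(1 − 0.416025)
  = -0.645·10.344080 / 0.764183
  = -6.671932 / 0.764183 = -8.731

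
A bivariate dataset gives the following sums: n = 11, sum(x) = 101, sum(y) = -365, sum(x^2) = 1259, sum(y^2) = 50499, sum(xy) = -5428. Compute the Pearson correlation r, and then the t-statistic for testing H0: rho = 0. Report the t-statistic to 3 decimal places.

S_xy = nΣxy − ΣxΣy = 11·(-5428) − 101·(-365) = -59708 − (-36865) = -22843
S_xx = nΣx² − (Σx)² = 11·1259 − 101² = 13849 − 10201 = 3648
S_yy = nΣy² − (Σy)² = 11·50499 − (-365)² = 555489 − 133225 = 422264
r = S_xy / √(S_xx·S_yy) = -22843 / √(3648·422264) = -22843 / √1540419072 = -22843 / 39248.1728 = -0.5820
t = r·√(n−2)/√(1−r²) = -0.5820·√9 / √(1−0.338724) = -1.746000 / 0.813189 = -2.147

-2.147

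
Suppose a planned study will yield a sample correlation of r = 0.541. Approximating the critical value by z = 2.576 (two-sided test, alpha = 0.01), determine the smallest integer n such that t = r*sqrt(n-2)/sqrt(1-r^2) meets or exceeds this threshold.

Need r·√(n−2)/√(1−r²) ≥ 2.576
√(n−2) ≥ 2.576·√(1−0.292681) / 0.541 = 2.576·0.841023 / 0.541 = 4.0046
n−2 ≥ 16.0368  ⇒  n ≥ 18.0368
Smallest integer n = 19

19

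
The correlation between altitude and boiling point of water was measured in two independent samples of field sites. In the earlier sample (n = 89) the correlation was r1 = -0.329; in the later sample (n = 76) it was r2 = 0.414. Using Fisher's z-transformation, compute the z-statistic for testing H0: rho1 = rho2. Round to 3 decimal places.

-4.915

z1 = atanh(-0.329) = -0.341706,  z2 = atanh(0.414) = 0.440429
SE = √(1/(n1−3) + 1/(n2−3)) = √(1/86 + 1/73) = √(0.0116279 + 0.0136986) = √0.0253265 = 0.159143
z = (z1 − z2)/SE = (-0.341706 − 0.440429) / 0.159143 = -0.782135 / 0.159143 = -4.915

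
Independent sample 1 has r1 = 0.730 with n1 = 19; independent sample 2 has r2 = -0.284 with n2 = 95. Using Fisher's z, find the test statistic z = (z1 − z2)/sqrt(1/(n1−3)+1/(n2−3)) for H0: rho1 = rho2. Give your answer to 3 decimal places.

4.507

Fisher z-transforms: z1 = atanh(0.730) = 0.928727, z2 = atanh(-0.284) = -0.292028; difference d = 1.220755
Var(d) = 1/16 + 1/92 = 0.0625000 + 0.0108696 = 0.0733696
z = d/√Var(d) = 1.220755 / √0.0733696 = 1.220755 / 0.270868 = 4.507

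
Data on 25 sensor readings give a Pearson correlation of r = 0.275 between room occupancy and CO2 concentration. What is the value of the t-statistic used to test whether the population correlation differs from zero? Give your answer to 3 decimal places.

1.372

1 − r² = 1 − 0.075625 = 0.924375;  √(1−r²) = 0.961444
√(n−2) = √23 = 4.795832
t = r·√(n−2)/√(1−r²) = 0.275 · 4.795832 / 0.961444 = 1.372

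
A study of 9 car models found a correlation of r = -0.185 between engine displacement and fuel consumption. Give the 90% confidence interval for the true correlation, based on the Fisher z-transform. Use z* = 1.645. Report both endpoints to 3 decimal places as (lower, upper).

z_r = atanh(-0.185) = -0.187155;  SE = 1/√(n−3) = 1/√6 = 0.408248
z-limits: -0.187155 ± 1.645·0.408248 = -0.187155 ± 0.671568 = [-0.858723, 0.484413]
ρ-limits: (tanh -0.858723, tanh 0.484413) = (-0.696, 0.450)

(-0.696, 0.450)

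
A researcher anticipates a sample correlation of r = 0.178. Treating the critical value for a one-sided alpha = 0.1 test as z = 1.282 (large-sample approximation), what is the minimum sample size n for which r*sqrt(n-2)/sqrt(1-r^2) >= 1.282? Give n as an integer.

Need r·√(n−2)/√(1−r²) ≥ 1.282
√(n−2) ≥ 1.282·√(1−0.031684) / 0.178 = 1.282·0.984030 / 0.178 = 7.0872
n−2 ≥ 50.2284  ⇒  n ≥ 52.2284
Smallest integer n = 53

53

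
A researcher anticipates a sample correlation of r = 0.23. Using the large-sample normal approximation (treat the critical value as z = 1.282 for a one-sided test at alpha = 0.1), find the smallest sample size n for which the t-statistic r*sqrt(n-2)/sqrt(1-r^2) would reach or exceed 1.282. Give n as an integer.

32

r√(n−2)/√(1−r²) ≥ 1.282  ⇔  n−2 ≥ (1.282)²·(1−r²)/r²
(1−r²)/r² = (1−0.0529)/0.0529 = 17.9036
n ≥ 2 + 1.643524·17.9036 = 2 + 29.4250 = 31.4250
⌈31.4250⌉ = 32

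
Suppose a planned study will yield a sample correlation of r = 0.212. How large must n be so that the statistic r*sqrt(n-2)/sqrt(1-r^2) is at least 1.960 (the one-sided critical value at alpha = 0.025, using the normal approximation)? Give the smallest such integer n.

Need r·√(n−2)/√(1−r²) ≥ 1.960
√(n−2) ≥ 1.960·√(1−0.044944) / 0.212 = 1.960·0.977270 / 0.212 = 9.0351
n−2 ≥ 81.6330  ⇒  n ≥ 83.6330
Smallest integer n = 84

84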